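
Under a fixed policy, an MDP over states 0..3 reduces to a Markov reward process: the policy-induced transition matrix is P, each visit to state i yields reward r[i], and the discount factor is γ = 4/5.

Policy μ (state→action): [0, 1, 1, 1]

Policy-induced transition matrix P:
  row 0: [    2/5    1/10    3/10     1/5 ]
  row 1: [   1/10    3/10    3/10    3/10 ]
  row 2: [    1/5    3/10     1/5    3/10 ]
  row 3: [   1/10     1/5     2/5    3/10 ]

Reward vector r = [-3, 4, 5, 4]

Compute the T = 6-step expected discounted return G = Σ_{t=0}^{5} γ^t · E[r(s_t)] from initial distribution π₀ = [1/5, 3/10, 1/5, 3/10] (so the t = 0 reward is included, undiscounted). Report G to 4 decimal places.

G = 10.9104

t=0: π = [0.2000, 0.3000, 0.2000, 0.3000], E[r] = 2.8000, γ^t·E[r] = 2.800000, running G = 2.800000
t=1: π = [0.1800, 0.2300, 0.3100, 0.2800], E[r] = 3.0500, γ^t·E[r] = 2.440000, running G = 5.240000
t=2: π = [0.1850, 0.2360, 0.2970, 0.2820], E[r] = 3.0020, γ^t·E[r] = 1.921280, running G = 7.161280
t=3: π = [0.1852, 0.2348, 0.2985, 0.2815], E[r] = 3.0021, γ^t·E[r] = 1.537075, running G = 8.698355
t=4: π = [0.1854, 0.2348, 0.2983, 0.2815], E[r] = 3.0004, γ^t·E[r] = 1.228976, running G = 9.927331
t=5: π = [0.1855, 0.2348, 0.2983, 0.2815], E[r] = 3.0001, γ^t·E[r] = 0.983088, running G = 10.910419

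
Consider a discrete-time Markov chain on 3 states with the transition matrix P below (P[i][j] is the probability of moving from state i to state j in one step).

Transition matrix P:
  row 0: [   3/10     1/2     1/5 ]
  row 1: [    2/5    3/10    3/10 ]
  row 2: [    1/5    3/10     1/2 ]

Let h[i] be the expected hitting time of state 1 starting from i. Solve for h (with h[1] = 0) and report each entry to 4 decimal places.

h = [2.2581, 0.0000, 2.9032]

First-step conditioning: h[1] = 0; for i ≠ 1, h[i] = 1 + Σ_k P[i][k]·h[k].
  h[0] = 1 + 3/10·h[0] + 1/5·h[2]
  h[2] = 1 + 1/5·h[0] + 1/2·h[2]
Solving the 2×2 linear system over states ≠ 1 gives exactly h = [70/31, 0, 90/31] (h[1] = 0 is the target).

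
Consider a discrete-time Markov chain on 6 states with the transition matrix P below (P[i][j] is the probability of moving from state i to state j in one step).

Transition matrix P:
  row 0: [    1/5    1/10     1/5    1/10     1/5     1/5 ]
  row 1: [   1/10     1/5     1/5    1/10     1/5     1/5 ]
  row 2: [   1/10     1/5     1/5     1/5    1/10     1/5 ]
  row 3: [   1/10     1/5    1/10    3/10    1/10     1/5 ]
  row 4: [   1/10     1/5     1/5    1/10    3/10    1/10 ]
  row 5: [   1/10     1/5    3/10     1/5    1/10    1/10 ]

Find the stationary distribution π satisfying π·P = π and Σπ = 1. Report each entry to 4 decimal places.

Balance equations π_j = Σ_i π_i·P[i][j]:
  π_0 = 1/5·π_0 + 1/10·π_1 + 1/10·π_2 + 1/10·π_3 + 1/10·π_4 + 1/10·π_5
  π_1 = 1/10·π_0 + 1/5·π_1 + 1/5·π_2 + 1/5·π_3 + 1/5·π_4 + 1/5·π_5
  π_2 = 1/5·π_0 + 1/5·π_1 + 1/5·π_2 + 1/10·π_3 + 1/5·π_4 + 3/10·π_5
  π_3 = 1/10·π_0 + 1/10·π_1 + 1/5·π_2 + 3/10·π_3 + 1/10·π_4 + 1/5·π_5
  π_4 = 1/5·π_0 + 1/5·π_1 + 1/10·π_2 + 1/10·π_3 + 3/10·π_4 + 1/10·π_5
  normalize: π_0 + π_1 + π_2 + π_3 + π_4 + π_5 = 1
Solving the linear system gives exactly π = [1/9, 17/90, 527/2640, 41/240, 13/80, 147/880].

π = [0.1111, 0.1889, 0.1996, 0.1708, 0.1625, 0.1670]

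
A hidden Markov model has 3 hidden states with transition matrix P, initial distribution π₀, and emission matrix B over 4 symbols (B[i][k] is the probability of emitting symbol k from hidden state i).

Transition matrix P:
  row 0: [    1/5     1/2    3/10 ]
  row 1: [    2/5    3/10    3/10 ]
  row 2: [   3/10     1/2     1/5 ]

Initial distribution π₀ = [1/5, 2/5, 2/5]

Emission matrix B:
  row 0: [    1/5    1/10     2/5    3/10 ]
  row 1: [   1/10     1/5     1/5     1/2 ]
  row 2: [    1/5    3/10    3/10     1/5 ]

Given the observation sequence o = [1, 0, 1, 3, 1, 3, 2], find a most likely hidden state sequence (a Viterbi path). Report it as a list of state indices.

path = [2, 0, 2, 1, 2, 1, 0]

t=0: δ = [2.000e-02, 8.000e-02, 1.200e-01]  (obs o_0=1)
t=1: δ = [7.200e-03, 6.000e-03, 4.800e-03]  ψ = [2, 2, 1]  (obs o_1=0)
t=2: δ = [2.400e-04, 7.200e-04, 6.480e-04]  ψ = [1, 0, 0]  (obs o_2=1)
t=3: δ = [8.640e-05, 1.620e-04, 4.320e-05]  ψ = [1, 2, 1]  (obs o_3=3)
t=4: δ = [6.480e-06, 9.720e-06, 1.458e-05]  ψ = [1, 1, 1]  (obs o_4=1)
t=5: δ = [1.312e-06, 3.645e-06, 5.832e-07]  ψ = [2, 2, 1]  (obs o_5=3)
t=6: δ = [5.832e-07, 2.187e-07, 3.280e-07]  ψ = [1, 1, 1]  (obs o_6=2)
backtrack: best end state = 0; path = [2, 0, 2, 1, 2, 1, 0]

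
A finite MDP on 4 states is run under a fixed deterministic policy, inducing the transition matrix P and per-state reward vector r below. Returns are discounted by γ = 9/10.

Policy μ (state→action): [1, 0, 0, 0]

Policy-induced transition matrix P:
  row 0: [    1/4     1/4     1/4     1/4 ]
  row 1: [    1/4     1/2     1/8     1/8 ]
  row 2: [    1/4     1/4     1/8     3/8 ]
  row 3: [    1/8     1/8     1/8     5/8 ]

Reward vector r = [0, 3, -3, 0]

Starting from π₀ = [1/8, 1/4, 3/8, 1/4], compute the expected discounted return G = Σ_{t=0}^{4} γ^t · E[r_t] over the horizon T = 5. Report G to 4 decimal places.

t=0: π = [0.1250, 0.2500, 0.3750, 0.2500], E[r] = -0.3750, γ^t·E[r] = -0.375000, running G = -0.375000
t=1: π = [0.2188, 0.2813, 0.1406, 0.3594], E[r] = 0.4219, γ^t·E[r] = 0.379688, running G = 0.004688
t=2: π = [0.2051, 0.2754, 0.1523, 0.3672], E[r] = 0.3691, γ^t·E[r] = 0.299004, running G = 0.303691
t=3: π = [0.2041, 0.2729, 0.1506, 0.3723], E[r] = 0.3669, γ^t·E[r] = 0.267502, running G = 0.571193
t=4: π = [0.2035, 0.2717, 0.1505, 0.3743], E[r] = 0.3636, γ^t·E[r] = 0.238529, running G = 0.809722

G = 0.8097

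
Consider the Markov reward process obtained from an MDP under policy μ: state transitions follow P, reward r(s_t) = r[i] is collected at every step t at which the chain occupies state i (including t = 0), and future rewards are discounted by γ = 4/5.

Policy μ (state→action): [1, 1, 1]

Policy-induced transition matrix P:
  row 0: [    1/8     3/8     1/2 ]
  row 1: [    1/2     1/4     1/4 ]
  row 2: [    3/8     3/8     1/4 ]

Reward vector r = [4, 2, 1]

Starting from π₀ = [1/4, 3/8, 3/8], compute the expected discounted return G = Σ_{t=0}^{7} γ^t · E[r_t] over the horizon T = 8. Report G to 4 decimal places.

t=0: π = [0.2500, 0.3750, 0.3750], E[r] = 2.1250, γ^t·E[r] = 2.125000, running G = 2.125000
t=1: π = [0.3594, 0.3281, 0.3125], E[r] = 2.4063, γ^t·E[r] = 1.925000, running G = 4.050000
t=2: π = [0.3262, 0.3340, 0.3398], E[r] = 2.3125, γ^t·E[r] = 1.480000, running G = 5.530000
t=3: π = [0.3352, 0.3333, 0.3315], E[r] = 2.3389, γ^t·E[r] = 1.197500, running G = 6.727500
t=4: π = [0.3329, 0.3333, 0.3338], E[r] = 2.3319, γ^t·E[r] = 0.955150, running G = 7.682650
t=5: π = [0.3335, 0.3333, 0.3332], E[r] = 2.3337, γ^t·E[r] = 0.764705, running G = 8.447355
t=6: π = [0.3333, 0.3333, 0.3334], E[r] = 2.3332, γ^t·E[r] = 0.611646, running G = 9.059001
t=7: π = [0.3333, 0.3333, 0.3333], E[r] = 2.3334, γ^t·E[r] = 0.489340, running G = 9.548341

G = 9.5483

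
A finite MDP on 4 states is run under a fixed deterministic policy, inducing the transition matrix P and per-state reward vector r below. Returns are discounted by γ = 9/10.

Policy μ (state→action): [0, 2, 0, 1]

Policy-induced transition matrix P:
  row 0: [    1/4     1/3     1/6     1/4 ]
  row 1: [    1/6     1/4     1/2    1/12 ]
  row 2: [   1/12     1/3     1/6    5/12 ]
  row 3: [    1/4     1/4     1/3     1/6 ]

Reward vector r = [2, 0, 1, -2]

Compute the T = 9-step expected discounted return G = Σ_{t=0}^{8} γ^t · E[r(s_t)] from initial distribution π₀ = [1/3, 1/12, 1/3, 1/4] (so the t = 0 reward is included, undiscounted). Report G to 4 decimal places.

t=0: π = [0.3333, 0.0833, 0.3333, 0.2500], E[r] = 0.5000, γ^t·E[r] = 0.500000, running G = 0.500000
t=1: π = [0.1875, 0.3056, 0.2361, 0.2708], E[r] = 0.0694, γ^t·E[r] = 0.062500, running G = 0.562500
t=2: π = [0.1852, 0.2853, 0.3137, 0.2159], E[r] = 0.2523, γ^t·E[r] = 0.204375, running G = 0.766875
t=3: π = [0.1739, 0.2916, 0.2977, 0.2367], E[r] = 0.1722, γ^t·E[r] = 0.125508, running G = 0.892383
t=4: π = [0.1761, 0.2893, 0.3033, 0.2313], E[r] = 0.1929, γ^t·E[r] = 0.126541, running G = 1.018924
t=5: π = [0.1753, 0.2899, 0.3017, 0.2331], E[r] = 0.1862, γ^t·E[r] = 0.109956, running G = 1.128881
t=6: π = [0.1756, 0.2897, 0.3022, 0.2325], E[r] = 0.1882, γ^t·E[r] = 0.100031, running G = 1.228912
t=7: π = [0.1755, 0.2898, 0.3020, 0.2327], E[r] = 0.1876, γ^t·E[r] = 0.089734, running G = 1.318645
t=8: π = [0.1755, 0.2898, 0.3021, 0.2326], E[r] = 0.1878, γ^t·E[r] = 0.080841, running G = 1.399487

G = 1.3995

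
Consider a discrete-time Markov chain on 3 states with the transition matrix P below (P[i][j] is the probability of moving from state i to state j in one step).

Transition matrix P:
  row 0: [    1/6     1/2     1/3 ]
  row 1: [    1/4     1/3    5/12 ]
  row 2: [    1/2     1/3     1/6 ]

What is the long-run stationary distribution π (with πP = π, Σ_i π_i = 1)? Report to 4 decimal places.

Balance equations π_j = Σ_i π_i·P[i][j]:
  π_0 = 1/6·π_0 + 1/4·π_1 + 1/2·π_2
  π_1 = 1/2·π_0 + 1/3·π_1 + 1/3·π_2
  normalize: π_0 + π_1 + π_2 = 1
Solving the linear system gives exactly π = [10/33, 38/99, 31/99].

π = [0.3030, 0.3838, 0.3131]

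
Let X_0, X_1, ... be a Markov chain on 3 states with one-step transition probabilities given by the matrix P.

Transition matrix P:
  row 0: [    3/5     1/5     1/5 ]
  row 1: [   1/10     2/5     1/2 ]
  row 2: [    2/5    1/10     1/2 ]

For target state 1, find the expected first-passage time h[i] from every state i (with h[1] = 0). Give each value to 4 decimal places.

First-step conditioning: h[1] = 0; for i ≠ 1, h[i] = 1 + Σ_k P[i][k]·h[k].
  h[0] = 1 + 3/5·h[0] + 1/5·h[2]
  h[2] = 1 + 2/5·h[0] + 1/2·h[2]
Solving the 2×2 linear system over states ≠ 1 gives exactly h = [35/6, 0, 20/3] (h[1] = 0 is the target).

h = [5.8333, 0.0000, 6.6667]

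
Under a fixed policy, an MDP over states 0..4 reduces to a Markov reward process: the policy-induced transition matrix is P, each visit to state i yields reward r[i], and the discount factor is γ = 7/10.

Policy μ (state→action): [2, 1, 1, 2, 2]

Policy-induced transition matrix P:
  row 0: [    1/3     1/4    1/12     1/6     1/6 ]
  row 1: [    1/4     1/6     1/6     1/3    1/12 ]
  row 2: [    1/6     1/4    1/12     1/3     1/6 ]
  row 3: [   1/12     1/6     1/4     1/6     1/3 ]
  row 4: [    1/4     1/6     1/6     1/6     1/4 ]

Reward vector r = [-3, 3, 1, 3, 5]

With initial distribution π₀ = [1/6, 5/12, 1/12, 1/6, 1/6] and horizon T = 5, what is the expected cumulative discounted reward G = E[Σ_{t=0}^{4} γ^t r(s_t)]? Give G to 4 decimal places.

G = 5.2619

t=0: π = [0.1667, 0.4167, 0.0833, 0.1667, 0.1667], E[r] = 2.1667, γ^t·E[r] = 2.166667, running G = 2.166667
t=1: π = [0.2292, 0.1875, 0.1597, 0.2500, 0.1736], E[r] = 1.6528, γ^t·E[r] = 1.156944, running G = 3.323611
t=2: π = [0.2141, 0.1991, 0.1551, 0.2245, 0.2072], E[r] = 1.8194, γ^t·E[r] = 0.891528, running G = 4.215139
t=3: π = [0.2175, 0.1974, 0.1546, 0.2257, 0.2048], E[r] = 1.7953, γ^t·E[r] = 0.615799, running G = 4.830938
t=4: π = [0.2176, 0.1977, 0.1545, 0.2253, 0.2049], E[r] = 1.7951, γ^t·E[r] = 0.431005, running G = 5.261943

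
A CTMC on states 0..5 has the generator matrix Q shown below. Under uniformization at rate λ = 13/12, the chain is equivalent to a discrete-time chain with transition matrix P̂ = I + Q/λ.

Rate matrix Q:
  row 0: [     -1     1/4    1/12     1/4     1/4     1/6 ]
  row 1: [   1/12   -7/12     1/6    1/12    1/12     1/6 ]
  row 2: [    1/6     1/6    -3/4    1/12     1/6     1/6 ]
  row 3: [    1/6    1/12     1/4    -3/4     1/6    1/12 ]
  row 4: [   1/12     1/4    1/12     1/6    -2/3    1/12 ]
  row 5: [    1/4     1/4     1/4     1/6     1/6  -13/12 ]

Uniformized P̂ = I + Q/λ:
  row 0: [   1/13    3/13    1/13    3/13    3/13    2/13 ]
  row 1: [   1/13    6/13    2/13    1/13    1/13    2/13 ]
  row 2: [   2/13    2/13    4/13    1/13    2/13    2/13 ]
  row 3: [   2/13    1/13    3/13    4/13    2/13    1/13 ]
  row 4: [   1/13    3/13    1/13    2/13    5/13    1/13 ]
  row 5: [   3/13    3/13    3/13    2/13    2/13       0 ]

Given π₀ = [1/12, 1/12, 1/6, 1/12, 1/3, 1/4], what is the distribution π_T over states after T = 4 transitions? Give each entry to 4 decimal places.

t=0: π = [0.0833, 0.0833, 0.1667, 0.0833, 0.3333, 0.2500]
t=1: π = [0.1346, 0.2244, 0.1731, 0.1538, 0.2308, 0.0833]
t=2: π = [0.1149, 0.2456, 0.1706, 0.1573, 0.2002, 0.1114]
t=3: π = [0.1193, 0.2501, 0.1765, 0.1549, 0.1900, 0.1092]
t=4: π = [0.1192, 0.2511, 0.1775, 0.1540, 0.1876, 0.1105]

π = [0.1192, 0.2511, 0.1775, 0.1540, 0.1876, 0.1105]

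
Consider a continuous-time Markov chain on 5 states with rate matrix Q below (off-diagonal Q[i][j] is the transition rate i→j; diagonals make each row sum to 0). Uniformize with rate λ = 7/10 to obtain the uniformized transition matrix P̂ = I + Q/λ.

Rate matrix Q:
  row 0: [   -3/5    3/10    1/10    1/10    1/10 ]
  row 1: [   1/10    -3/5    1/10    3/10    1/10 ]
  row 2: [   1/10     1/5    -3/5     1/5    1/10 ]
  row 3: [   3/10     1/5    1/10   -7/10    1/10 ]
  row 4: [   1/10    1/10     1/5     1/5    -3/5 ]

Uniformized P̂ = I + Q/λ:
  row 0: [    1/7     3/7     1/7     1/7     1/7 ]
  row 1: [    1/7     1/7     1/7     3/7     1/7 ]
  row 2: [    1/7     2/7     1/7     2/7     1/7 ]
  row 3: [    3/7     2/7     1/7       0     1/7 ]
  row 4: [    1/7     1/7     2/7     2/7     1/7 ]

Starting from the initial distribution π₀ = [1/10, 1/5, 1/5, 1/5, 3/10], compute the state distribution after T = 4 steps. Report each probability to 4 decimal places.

π = [0.2085, 0.2578, 0.1633, 0.2276, 0.1429]

t=0: π = [0.1000, 0.2000, 0.2000, 0.2000, 0.3000]
t=1: π = [0.2000, 0.2286, 0.1857, 0.2429, 0.1429]
t=2: π = [0.2122, 0.2612, 0.1633, 0.2204, 0.1429]
t=3: π = [0.2058, 0.2583, 0.1633, 0.2297, 0.1429]
t=4: π = [0.2085, 0.2578, 0.1633, 0.2276, 0.1429]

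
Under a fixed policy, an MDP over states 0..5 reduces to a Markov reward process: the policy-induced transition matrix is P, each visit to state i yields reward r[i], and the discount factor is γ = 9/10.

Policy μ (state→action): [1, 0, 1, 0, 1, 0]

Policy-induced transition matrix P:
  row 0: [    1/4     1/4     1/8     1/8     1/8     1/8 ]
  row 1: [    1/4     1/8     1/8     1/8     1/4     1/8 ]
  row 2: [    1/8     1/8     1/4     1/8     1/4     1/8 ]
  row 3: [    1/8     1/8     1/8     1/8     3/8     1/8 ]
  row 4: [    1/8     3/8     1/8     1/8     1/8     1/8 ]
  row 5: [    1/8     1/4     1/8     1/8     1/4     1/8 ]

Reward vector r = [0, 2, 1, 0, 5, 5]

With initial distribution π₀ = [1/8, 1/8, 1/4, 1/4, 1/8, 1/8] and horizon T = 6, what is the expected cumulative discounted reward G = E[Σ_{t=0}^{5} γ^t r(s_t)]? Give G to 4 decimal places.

t=0: π = [0.1250, 0.1250, 0.2500, 0.2500, 0.1250, 0.1250], E[r] = 1.7500, γ^t·E[r] = 1.750000, running G = 1.750000
t=1: π = [0.1563, 0.1875, 0.1563, 0.1250, 0.2500, 0.1250], E[r] = 2.4063, γ^t·E[r] = 2.165625, running G = 3.915625
t=2: π = [0.1680, 0.2227, 0.1445, 0.1250, 0.2148, 0.1250], E[r] = 2.2891, γ^t·E[r] = 1.854141, running G = 5.769766
t=3: π = [0.1738, 0.2153, 0.1431, 0.1250, 0.2178, 0.1250], E[r] = 2.2876, γ^t·E[r] = 1.667659, running G = 7.437424
t=4: π = [0.1736, 0.2168, 0.1429, 0.1250, 0.2167, 0.1250], E[r] = 2.2849, γ^t·E[r] = 1.499091, running G = 8.936515
t=5: π = [0.1738, 0.2165, 0.1429, 0.1250, 0.2168, 0.1250], E[r] = 2.2850, γ^t·E[r] = 1.349290, running G = 10.285805

G = 10.2858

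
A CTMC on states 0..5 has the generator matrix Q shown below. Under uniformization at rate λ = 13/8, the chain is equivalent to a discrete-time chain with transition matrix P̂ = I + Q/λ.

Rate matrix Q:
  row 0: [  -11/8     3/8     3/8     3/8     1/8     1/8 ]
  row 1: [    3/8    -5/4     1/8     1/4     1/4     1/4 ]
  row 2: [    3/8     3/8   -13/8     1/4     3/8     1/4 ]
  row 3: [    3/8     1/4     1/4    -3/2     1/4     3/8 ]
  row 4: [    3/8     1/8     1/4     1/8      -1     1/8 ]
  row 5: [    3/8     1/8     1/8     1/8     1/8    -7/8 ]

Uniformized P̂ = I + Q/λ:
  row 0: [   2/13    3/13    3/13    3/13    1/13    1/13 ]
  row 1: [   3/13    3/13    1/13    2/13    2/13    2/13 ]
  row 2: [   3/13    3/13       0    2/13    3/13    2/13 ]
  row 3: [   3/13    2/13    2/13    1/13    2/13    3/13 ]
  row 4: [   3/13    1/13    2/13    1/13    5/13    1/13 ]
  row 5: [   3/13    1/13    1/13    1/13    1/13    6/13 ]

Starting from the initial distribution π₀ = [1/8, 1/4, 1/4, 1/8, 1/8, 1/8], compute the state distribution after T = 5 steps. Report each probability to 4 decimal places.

t=0: π = [0.1250, 0.2500, 0.2500, 0.1250, 0.1250, 0.1250]
t=1: π = [0.2212, 0.1827, 0.0962, 0.1346, 0.1827, 0.1827]
t=2: π = [0.2138, 0.1642, 0.1280, 0.1324, 0.1723, 0.1893]
t=3: π = [0.2143, 0.1649, 0.1234, 0.1323, 0.1725, 0.1926]
t=4: π = [0.2143, 0.1644, 0.1238, 0.1321, 0.1718, 0.1935]
t=5: π = [0.2143, 0.1644, 0.1237, 0.1321, 0.1717, 0.1939]

π = [0.2143, 0.1644, 0.1237, 0.1321, 0.1717, 0.1939]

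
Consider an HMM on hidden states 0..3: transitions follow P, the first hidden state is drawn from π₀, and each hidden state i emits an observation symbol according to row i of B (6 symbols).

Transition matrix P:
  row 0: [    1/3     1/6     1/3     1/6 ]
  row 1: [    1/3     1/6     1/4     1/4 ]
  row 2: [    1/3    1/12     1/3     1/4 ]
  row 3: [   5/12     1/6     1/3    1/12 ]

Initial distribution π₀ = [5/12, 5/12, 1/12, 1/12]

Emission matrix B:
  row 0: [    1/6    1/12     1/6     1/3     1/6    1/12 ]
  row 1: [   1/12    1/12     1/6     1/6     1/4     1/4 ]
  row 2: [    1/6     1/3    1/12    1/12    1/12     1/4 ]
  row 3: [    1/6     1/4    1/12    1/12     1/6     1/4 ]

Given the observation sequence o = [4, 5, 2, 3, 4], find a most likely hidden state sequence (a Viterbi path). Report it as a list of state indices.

t=0: δ = [6.944e-02, 1.042e-01, 6.944e-03, 1.389e-02]  (obs o_0=4)
t=1: δ = [2.894e-03, 4.340e-03, 6.510e-03, 6.510e-03]  ψ = [1, 1, 1, 1]  (obs o_1=5)
t=2: δ = [4.521e-04, 1.808e-04, 1.808e-04, 1.356e-04]  ψ = [3, 3, 2, 2]  (obs o_2=2)
t=3: δ = [5.023e-05, 1.256e-05, 1.256e-05, 6.279e-06]  ψ = [0, 0, 0, 0]  (obs o_3=3)
t=4: δ = [2.791e-06, 2.093e-06, 1.395e-06, 1.395e-06]  ψ = [0, 0, 0, 0]  (obs o_4=4)
backtrack: best end state = 0; path = [1, 3, 0, 0, 0]

path = [1, 3, 0, 0, 0]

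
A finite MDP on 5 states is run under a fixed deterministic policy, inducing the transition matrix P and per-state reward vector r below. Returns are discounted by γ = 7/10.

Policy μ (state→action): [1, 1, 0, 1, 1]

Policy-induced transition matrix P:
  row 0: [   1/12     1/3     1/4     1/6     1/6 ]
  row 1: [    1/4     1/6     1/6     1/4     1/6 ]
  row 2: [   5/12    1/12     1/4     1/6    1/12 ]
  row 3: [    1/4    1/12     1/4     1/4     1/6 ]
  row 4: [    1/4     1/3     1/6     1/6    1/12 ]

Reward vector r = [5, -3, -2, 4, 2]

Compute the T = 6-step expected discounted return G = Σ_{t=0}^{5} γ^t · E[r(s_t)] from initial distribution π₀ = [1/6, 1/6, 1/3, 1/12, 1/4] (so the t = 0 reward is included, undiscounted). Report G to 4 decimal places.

G = 2.9980

t=0: π = [0.1667, 0.1667, 0.3333, 0.0833, 0.2500], E[r] = 0.5000, γ^t·E[r] = 0.500000, running G = 0.500000
t=1: π = [0.2778, 0.2014, 0.2153, 0.1875, 0.1181], E[r] = 1.3403, γ^t·E[r] = 0.938194, running G = 1.438194
t=2: π = [0.2396, 0.1991, 0.2234, 0.1991, 0.1389], E[r] = 1.2280, γ^t·E[r] = 0.601725, running G = 2.039919
t=3: π = [0.2473, 0.1945, 0.2218, 0.1998, 0.1365], E[r] = 1.2815, γ^t·E[r] = 0.439568, running G = 2.479487
t=4: π = [0.2458, 0.1955, 0.2224, 0.1995, 0.1368], E[r] = 1.2692, γ^t·E[r] = 0.304741, running G = 2.784228
t=5: π = [0.2461, 0.1953, 0.2223, 0.1996, 0.1367], E[r] = 1.2719, γ^t·E[r] = 0.213775, running G = 2.998003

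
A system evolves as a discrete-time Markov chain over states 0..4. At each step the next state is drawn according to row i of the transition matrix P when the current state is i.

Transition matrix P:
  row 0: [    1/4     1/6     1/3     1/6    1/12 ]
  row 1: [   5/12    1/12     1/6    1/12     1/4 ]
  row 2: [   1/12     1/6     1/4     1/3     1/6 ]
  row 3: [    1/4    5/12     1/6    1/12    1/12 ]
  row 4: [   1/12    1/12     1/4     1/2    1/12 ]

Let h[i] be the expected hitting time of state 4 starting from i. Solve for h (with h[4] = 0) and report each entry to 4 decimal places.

First-step conditioning: h[4] = 0; for i ≠ 4, h[i] = 1 + Σ_k P[i][k]·h[k].
  h[0] = 1 + 1/4·h[0] + 1/6·h[1] + 1/3·h[2] + 1/6·h[3]
  h[1] = 1 + 5/12·h[0] + 1/12·h[1] + 1/6·h[2] + 1/12·h[3]
  h[2] = 1 + 1/12·h[0] + 1/6·h[1] + 1/4·h[2] + 1/3·h[3]
  h[3] = 1 + 1/4·h[0] + 5/12·h[1] + 1/6·h[2] + 1/12·h[3]
Solving the 4×4 linear system over states ≠ 4 gives exactly h = [300/41, 258/41, 276/41, 294/41, 0] (h[4] = 0 is the target).

h = [7.3171, 6.2927, 6.7317, 7.1707, 0.0000]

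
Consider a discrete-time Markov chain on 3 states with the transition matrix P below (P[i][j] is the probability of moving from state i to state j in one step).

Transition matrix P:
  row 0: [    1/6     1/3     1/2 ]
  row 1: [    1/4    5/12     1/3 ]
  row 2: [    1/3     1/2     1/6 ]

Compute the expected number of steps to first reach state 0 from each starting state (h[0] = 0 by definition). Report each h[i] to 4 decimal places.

h = [0.0000, 3.6522, 3.3913]

First-step conditioning: h[0] = 0; for i ≠ 0, h[i] = 1 + Σ_k P[i][k]·h[k].
  h[1] = 1 + 5/12·h[1] + 1/3·h[2]
  h[2] = 1 + 1/2·h[1] + 1/6·h[2]
Solving the 2×2 linear system over states ≠ 0 gives exactly h = [0, 84/23, 78/23] (h[0] = 0 is the target).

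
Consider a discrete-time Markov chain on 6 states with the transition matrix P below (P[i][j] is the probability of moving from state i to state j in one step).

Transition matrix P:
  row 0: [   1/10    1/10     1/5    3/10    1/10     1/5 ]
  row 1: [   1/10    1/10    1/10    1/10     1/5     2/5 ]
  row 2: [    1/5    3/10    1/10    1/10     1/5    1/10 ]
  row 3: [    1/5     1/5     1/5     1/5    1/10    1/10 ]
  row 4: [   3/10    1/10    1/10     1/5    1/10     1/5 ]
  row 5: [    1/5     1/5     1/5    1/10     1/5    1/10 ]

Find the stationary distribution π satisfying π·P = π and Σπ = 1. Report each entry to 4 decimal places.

Balance equations π_j = Σ_i π_i·P[i][j]:
  π_0 = 1/10·π_0 + 1/10·π_1 + 1/5·π_2 + 1/5·π_3 + 3/10·π_4 + 1/5·π_5
  π_1 = 1/10·π_0 + 1/10·π_1 + 3/10·π_2 + 1/5·π_3 + 1/10·π_4 + 1/5·π_5
  π_2 = 1/5·π_0 + 1/10·π_1 + 1/10·π_2 + 1/5·π_3 + 1/10·π_4 + 1/5·π_5
  π_3 = 3/10·π_0 + 1/10·π_1 + 1/10·π_2 + 1/5·π_3 + 1/5·π_4 + 1/10·π_5
  π_4 = 1/10·π_0 + 1/5·π_1 + 1/5·π_2 + 1/10·π_3 + 1/10·π_4 + 1/5·π_5
  normalize: π_0 + π_1 + π_2 + π_3 + π_4 + π_5 = 1
Solving the linear system gives exactly π = [12139/67287, 2027/12234, 3434/22429, 7531/44858, 1837/12234, 24595/134574].

π = [0.1804, 0.1657, 0.1531, 0.1679, 0.1502, 0.1828]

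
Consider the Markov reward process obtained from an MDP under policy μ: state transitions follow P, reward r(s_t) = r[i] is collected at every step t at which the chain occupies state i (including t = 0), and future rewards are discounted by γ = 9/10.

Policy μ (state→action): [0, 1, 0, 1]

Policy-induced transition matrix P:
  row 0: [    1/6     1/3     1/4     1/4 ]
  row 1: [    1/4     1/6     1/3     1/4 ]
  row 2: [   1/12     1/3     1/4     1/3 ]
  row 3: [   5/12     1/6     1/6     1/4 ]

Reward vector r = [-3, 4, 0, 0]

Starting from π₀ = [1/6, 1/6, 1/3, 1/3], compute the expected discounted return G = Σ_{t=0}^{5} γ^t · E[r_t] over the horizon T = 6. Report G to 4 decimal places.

G = 1.2134

t=0: π = [0.1667, 0.1667, 0.3333, 0.3333], E[r] = 0.1667, γ^t·E[r] = 0.166667, running G = 0.166667
t=1: π = [0.2361, 0.2500, 0.2361, 0.2778], E[r] = 0.2917, γ^t·E[r] = 0.262500, running G = 0.429167
t=2: π = [0.2373, 0.2454, 0.2477, 0.2697], E[r] = 0.2697, γ^t·E[r] = 0.218438, running G = 0.647604
t=3: π = [0.2339, 0.2475, 0.2480, 0.2706], E[r] = 0.2883, γ^t·E[r] = 0.210164, running G = 0.857768
t=4: π = [0.2343, 0.2470, 0.2481, 0.2707], E[r] = 0.2851, γ^t·E[r] = 0.187022, running G = 1.044791
t=5: π = [0.2342, 0.2471, 0.2480, 0.2707], E[r] = 0.2855, γ^t·E[r] = 0.168593, running G = 1.213383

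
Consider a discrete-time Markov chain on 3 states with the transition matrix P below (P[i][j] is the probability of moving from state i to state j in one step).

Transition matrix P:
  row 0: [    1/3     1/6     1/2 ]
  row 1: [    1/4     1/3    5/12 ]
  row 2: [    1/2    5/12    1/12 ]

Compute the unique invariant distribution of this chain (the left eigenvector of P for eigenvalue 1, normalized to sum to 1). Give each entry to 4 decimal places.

π = [0.3642, 0.3006, 0.3353]

Balance equations π_j = Σ_i π_i·P[i][j]:
  π_0 = 1/3·π_0 + 1/4·π_1 + 1/2·π_2
  π_1 = 1/6·π_0 + 1/3·π_1 + 5/12·π_2
  normalize: π_0 + π_1 + π_2 = 1
Solving the linear system gives exactly π = [63/173, 52/173, 58/173].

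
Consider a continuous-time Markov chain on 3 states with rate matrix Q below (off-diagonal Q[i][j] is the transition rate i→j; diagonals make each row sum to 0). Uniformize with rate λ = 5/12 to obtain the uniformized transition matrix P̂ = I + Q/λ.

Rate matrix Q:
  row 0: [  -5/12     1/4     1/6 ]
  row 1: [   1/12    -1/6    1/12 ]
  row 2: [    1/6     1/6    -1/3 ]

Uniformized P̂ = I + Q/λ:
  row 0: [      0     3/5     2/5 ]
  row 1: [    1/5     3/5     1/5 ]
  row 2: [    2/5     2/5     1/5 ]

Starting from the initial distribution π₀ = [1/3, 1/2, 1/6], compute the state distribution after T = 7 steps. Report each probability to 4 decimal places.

t=0: π = [0.3333, 0.5000, 0.1667]
t=1: π = [0.1667, 0.5667, 0.2667]
t=2: π = [0.2200, 0.5467, 0.2333]
t=3: π = [0.2027, 0.5533, 0.2440]
t=4: π = [0.2083, 0.5512, 0.2405]
t=5: π = [0.2065, 0.5519, 0.2417]
t=6: π = [0.2070, 0.5517, 0.2413]
t=7: π = [0.2069, 0.5517, 0.2414]

π = [0.2069, 0.5517, 0.2414]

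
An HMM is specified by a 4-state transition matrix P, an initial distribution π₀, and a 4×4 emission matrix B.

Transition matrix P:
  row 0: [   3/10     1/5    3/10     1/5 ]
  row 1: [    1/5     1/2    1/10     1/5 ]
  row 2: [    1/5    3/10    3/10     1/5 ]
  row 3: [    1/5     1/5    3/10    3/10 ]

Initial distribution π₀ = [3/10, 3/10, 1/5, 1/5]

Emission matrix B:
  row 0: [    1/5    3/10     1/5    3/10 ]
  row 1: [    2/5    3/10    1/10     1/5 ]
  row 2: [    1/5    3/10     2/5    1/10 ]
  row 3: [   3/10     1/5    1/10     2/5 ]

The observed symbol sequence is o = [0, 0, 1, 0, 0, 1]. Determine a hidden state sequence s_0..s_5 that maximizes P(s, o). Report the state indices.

t=0: δ = [6.000e-02, 1.200e-01, 4.000e-02, 6.000e-02]  (obs o_0=0)
t=1: δ = [4.800e-03, 2.400e-02, 3.600e-03, 7.200e-03]  ψ = [1, 1, 0, 1]  (obs o_1=0)
t=2: δ = [1.440e-03, 3.600e-03, 7.200e-04, 9.600e-04]  ψ = [1, 1, 1, 1]  (obs o_2=1)
t=3: δ = [1.440e-04, 7.200e-04, 8.640e-05, 2.160e-04]  ψ = [1, 1, 0, 1]  (obs o_3=0)
t=4: δ = [2.880e-05, 1.440e-04, 1.440e-05, 4.320e-05]  ψ = [1, 1, 1, 1]  (obs o_4=0)
t=5: δ = [8.640e-06, 2.160e-05, 4.320e-06, 5.760e-06]  ψ = [1, 1, 1, 1]  (obs o_5=1)
backtrack: best end state = 1; path = [1, 1, 1, 1, 1, 1]

path = [1, 1, 1, 1, 1, 1]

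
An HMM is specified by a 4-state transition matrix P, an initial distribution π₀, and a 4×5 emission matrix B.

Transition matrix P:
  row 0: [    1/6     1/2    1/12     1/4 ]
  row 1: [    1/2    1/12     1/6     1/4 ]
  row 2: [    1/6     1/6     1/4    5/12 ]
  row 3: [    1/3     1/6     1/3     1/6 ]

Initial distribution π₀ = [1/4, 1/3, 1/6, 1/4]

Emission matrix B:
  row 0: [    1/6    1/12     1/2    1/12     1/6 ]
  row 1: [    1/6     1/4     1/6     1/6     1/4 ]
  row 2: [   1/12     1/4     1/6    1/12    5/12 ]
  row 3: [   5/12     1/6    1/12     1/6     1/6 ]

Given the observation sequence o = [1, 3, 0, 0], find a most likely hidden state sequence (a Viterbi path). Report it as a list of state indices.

t=0: δ = [2.083e-02, 8.333e-02, 4.167e-02, 4.167e-02]  (obs o_0=1)
t=1: δ = [3.472e-03, 1.736e-03, 1.157e-03, 3.472e-03]  ψ = [1, 0, 1, 1]  (obs o_1=3)
t=2: δ = [1.929e-04, 2.894e-04, 9.645e-05, 3.617e-04]  ψ = [3, 0, 3, 0]  (obs o_2=0)
t=3: δ = [2.411e-05, 1.608e-05, 1.005e-05, 3.014e-05]  ψ = [1, 0, 3, 1]  (obs o_3=0)
backtrack: best end state = 3; path = [1, 0, 1, 3]

path = [1, 0, 1, 3]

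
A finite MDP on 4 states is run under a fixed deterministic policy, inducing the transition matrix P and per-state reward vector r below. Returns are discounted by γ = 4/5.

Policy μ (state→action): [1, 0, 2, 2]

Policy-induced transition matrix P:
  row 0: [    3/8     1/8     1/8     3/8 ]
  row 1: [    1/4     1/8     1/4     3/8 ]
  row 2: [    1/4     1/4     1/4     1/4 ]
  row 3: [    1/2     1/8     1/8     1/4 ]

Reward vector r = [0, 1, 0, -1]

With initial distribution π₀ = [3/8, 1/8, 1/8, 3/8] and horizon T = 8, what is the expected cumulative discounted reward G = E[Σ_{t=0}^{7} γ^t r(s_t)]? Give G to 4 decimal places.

t=0: π = [0.3750, 0.1250, 0.1250, 0.3750], E[r] = -0.2500, γ^t·E[r] = -0.250000, running G = -0.250000
t=1: π = [0.3906, 0.1406, 0.1563, 0.3125], E[r] = -0.1719, γ^t·E[r] = -0.137500, running G = -0.387500
t=2: π = [0.3770, 0.1445, 0.1621, 0.3164], E[r] = -0.1719, γ^t·E[r] = -0.110000, running G = -0.497500
t=3: π = [0.3762, 0.1453, 0.1633, 0.3152], E[r] = -0.1699, γ^t·E[r] = -0.087000, running G = -0.584500
t=4: π = [0.3758, 0.1454, 0.1636, 0.3152], E[r] = -0.1698, γ^t·E[r] = -0.069538, running G = -0.654038
t=5: π = [0.3758, 0.1454, 0.1636, 0.3152], E[r] = -0.1697, γ^t·E[r] = -0.055610, running G = -0.709648
t=6: π = [0.3758, 0.1455, 0.1636, 0.3152], E[r] = -0.1697, γ^t·E[r] = -0.044486, running G = -0.754133
t=7: π = [0.3758, 0.1455, 0.1636, 0.3152], E[r] = -0.1697, γ^t·E[r] = -0.035588, running G = -0.789721

G = -0.7897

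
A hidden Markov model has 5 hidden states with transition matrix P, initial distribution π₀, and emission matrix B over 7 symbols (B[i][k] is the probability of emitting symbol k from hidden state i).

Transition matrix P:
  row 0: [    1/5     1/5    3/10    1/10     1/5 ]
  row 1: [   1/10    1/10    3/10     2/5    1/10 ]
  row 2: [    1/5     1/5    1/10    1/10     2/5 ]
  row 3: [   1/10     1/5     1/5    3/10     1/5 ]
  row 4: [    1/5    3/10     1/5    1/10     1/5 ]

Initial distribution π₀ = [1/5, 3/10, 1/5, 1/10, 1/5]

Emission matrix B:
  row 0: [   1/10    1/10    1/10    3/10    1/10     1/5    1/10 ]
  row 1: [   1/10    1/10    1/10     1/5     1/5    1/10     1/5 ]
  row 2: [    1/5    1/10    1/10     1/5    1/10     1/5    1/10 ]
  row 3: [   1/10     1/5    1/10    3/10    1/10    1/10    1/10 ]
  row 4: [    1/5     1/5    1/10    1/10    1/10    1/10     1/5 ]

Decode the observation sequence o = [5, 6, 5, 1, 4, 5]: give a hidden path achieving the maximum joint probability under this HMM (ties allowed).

t=0: δ = [4.000e-02, 3.000e-02, 4.000e-02, 1.000e-02, 2.000e-02]  (obs o_0=5)
t=1: δ = [8.000e-04, 1.600e-03, 1.200e-03, 1.200e-03, 3.200e-03]  ψ = [0, 0, 0, 1, 2]  (obs o_1=6)
t=2: δ = [1.280e-04, 9.600e-05, 1.280e-04, 6.400e-05, 6.400e-05]  ψ = [4, 4, 4, 1, 4]  (obs o_2=5)
t=3: δ = [2.560e-06, 2.560e-06, 3.840e-06, 7.680e-06, 1.024e-05]  ψ = [0, 0, 0, 1, 2]  (obs o_3=1)
t=4: δ = [2.048e-07, 6.144e-07, 2.048e-07, 2.304e-07, 2.048e-07]  ψ = [4, 4, 4, 3, 4]  (obs o_4=4)
t=5: δ = [1.229e-08, 6.144e-09, 3.686e-08, 2.458e-08, 8.192e-09]  ψ = [1, 1, 1, 1, 2]  (obs o_5=5)
backtrack: best end state = 2; path = [2, 4, 2, 4, 1, 2]

path = [2, 4, 2, 4, 1, 2]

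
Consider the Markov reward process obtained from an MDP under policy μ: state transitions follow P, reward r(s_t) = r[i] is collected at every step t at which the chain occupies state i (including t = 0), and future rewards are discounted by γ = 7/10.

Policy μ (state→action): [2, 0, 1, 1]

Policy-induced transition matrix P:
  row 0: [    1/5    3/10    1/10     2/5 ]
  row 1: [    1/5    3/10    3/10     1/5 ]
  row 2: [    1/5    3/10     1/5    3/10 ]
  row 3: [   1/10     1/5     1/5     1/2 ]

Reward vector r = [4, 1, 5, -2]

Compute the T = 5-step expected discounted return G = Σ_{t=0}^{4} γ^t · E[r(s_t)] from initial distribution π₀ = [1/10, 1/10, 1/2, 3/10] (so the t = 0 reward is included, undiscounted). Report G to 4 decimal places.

t=0: π = [0.1000, 0.1000, 0.5000, 0.3000], E[r] = 2.4000, γ^t·E[r] = 2.400000, running G = 2.400000
t=1: π = [0.1700, 0.2700, 0.2000, 0.3600], E[r] = 1.2300, γ^t·E[r] = 0.861000, running G = 3.261000
t=2: π = [0.1640, 0.2640, 0.2100, 0.3620], E[r] = 1.2460, γ^t·E[r] = 0.610540, running G = 3.871540
t=3: π = [0.1638, 0.2638, 0.2100, 0.3624], E[r] = 1.2442, γ^t·E[r] = 0.426761, running G = 4.298301
t=4: π = [0.1638, 0.2638, 0.2100, 0.3625], E[r] = 1.2438, γ^t·E[r] = 0.298646, running G = 4.596947

G = 4.5969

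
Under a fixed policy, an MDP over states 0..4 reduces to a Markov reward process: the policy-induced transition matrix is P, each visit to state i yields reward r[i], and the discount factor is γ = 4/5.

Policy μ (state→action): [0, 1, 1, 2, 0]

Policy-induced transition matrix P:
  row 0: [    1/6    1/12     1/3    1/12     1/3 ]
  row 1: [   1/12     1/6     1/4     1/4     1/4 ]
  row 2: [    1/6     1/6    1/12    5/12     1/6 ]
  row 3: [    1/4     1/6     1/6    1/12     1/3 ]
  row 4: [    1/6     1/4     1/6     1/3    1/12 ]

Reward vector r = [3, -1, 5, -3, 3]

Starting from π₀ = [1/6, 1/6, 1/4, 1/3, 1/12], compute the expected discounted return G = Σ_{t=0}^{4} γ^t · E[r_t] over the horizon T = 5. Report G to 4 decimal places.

G = 4.0048

t=0: π = [0.1667, 0.1667, 0.2500, 0.3333, 0.0833], E[r] = 0.8333, γ^t·E[r] = 0.833333, running G = 0.833333
t=1: π = [0.1806, 0.1597, 0.1875, 0.2153, 0.2569], E[r] = 1.4444, γ^t·E[r] = 1.155556, running G = 1.988889
t=2: π = [0.1713, 0.1730, 0.1944, 0.2367, 0.2245], E[r] = 1.2766, γ^t·E[r] = 0.817037, running G = 2.805926
t=3: π = [0.1720, 0.1711, 0.1934, 0.2331, 0.2304], E[r] = 1.3037, γ^t·E[r] = 0.667506, running G = 3.473432
t=4: π = [0.1718, 0.1715, 0.1935, 0.2339, 0.2292], E[r] = 1.2973, γ^t·E[r] = 0.531365, running G = 4.004797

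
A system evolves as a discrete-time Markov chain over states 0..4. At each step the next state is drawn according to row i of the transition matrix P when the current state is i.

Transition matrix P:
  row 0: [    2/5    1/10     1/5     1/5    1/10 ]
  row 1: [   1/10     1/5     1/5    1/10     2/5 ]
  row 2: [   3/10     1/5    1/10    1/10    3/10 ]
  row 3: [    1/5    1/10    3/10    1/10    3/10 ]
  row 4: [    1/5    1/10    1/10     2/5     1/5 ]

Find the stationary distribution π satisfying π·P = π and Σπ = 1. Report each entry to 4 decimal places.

π = [0.2559, 0.1309, 0.1781, 0.1970, 0.2381]

Balance equations π_j = Σ_i π_i·P[i][j]:
  π_0 = 2/5·π_0 + 1/10·π_1 + 3/10·π_2 + 1/5·π_3 + 1/5·π_4
  π_1 = 1/10·π_0 + 1/5·π_1 + 1/5·π_2 + 1/10·π_3 + 1/10·π_4
  π_2 = 1/5·π_0 + 1/5·π_1 + 1/10·π_2 + 3/10·π_3 + 1/10·π_4
  π_3 = 1/5·π_0 + 1/10·π_1 + 1/10·π_2 + 1/10·π_3 + 2/5·π_4
  normalize: π_0 + π_1 + π_2 + π_3 + π_4 = 1
Solving the linear system gives exactly π = [2473/9664, 1265/9664, 1721/9664, 119/604, 2301/9664].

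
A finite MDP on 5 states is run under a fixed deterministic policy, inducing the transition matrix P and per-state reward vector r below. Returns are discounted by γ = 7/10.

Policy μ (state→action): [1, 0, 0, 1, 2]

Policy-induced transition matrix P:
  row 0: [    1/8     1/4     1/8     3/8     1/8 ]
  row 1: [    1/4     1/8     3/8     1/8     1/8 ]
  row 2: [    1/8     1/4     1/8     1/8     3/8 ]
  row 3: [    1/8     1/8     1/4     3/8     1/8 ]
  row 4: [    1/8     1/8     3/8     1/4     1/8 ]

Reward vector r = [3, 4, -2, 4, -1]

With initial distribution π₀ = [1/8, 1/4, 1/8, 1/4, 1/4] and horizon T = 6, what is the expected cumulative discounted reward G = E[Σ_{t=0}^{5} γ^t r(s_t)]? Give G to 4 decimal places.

G = 4.6424

t=0: π = [0.1250, 0.2500, 0.1250, 0.2500, 0.2500], E[r] = 1.8750, γ^t·E[r] = 1.875000, running G = 1.875000
t=1: π = [0.1563, 0.1563, 0.2813, 0.2500, 0.1563], E[r] = 1.3750, γ^t·E[r] = 0.962500, running G = 2.837500
t=2: π = [0.1445, 0.1797, 0.2344, 0.2461, 0.1953], E[r] = 1.4727, γ^t·E[r] = 0.721602, running G = 3.559102
t=3: π = [0.1475, 0.1724, 0.2495, 0.2471, 0.1836], E[r] = 1.4375, γ^t·E[r] = 0.493063, running G = 4.052164
t=4: π = [0.1465, 0.1746, 0.2449, 0.2466, 0.1874], E[r] = 1.4473, γ^t·E[r] = 0.347503, running G = 4.399667
t=5: π = [0.1468, 0.1739, 0.2463, 0.2467, 0.1862], E[r] = 1.4441, γ^t·E[r] = 0.242717, running G = 4.642385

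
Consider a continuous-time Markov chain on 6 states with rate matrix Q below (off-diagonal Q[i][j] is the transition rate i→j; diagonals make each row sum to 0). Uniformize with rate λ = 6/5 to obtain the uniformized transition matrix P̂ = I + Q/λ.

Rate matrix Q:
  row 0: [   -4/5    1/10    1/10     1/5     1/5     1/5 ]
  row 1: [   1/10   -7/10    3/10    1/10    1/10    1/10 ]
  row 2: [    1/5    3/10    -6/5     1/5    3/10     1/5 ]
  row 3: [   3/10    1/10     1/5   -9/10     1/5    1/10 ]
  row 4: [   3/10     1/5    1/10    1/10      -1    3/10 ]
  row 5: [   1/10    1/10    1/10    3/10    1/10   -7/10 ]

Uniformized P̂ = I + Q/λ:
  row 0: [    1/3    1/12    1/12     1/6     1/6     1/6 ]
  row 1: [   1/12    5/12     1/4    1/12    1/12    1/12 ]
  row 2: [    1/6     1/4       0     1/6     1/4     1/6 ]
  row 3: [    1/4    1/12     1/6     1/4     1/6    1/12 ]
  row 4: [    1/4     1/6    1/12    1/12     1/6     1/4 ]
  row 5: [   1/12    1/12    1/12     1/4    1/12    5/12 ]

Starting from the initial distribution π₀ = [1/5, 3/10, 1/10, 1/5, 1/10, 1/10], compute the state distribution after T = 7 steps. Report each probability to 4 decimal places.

t=0: π = [0.2000, 0.3000, 0.1000, 0.2000, 0.1000, 0.1000]
t=1: π = [0.1917, 0.2083, 0.1417, 0.1583, 0.1417, 0.1583]
t=2: π = [0.1931, 0.1882, 0.1194, 0.1639, 0.1479, 0.1875]
t=3: π = [0.1935, 0.1783, 0.1184, 0.1679, 0.1453, 0.1965]
t=4: π = [0.1938, 0.1746, 0.1172, 0.1701, 0.1453, 0.1991]
t=5: π = [0.1941, 0.1732, 0.1168, 0.1708, 0.1453, 0.1998]
t=6: π = [0.1943, 0.1726, 0.1167, 0.1710, 0.1453, 0.2001]
t=7: π = [0.1943, 0.1724, 0.1166, 0.1711, 0.1453, 0.2002]

π = [0.1943, 0.1724, 0.1166, 0.1711, 0.1453, 0.2002]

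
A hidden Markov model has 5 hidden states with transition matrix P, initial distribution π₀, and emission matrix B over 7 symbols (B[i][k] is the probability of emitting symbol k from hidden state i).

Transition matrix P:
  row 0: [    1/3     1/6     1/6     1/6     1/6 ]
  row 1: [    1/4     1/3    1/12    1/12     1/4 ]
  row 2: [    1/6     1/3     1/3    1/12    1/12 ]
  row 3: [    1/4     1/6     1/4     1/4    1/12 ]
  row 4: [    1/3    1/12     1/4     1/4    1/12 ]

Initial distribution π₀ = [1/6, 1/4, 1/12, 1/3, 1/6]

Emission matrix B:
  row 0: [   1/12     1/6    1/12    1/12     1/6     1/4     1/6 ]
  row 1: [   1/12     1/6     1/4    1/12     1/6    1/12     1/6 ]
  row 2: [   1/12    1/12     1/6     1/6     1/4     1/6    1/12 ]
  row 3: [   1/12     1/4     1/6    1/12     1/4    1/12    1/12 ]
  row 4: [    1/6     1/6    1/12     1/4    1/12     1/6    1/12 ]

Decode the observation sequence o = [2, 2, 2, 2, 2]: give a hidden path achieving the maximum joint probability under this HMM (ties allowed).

t=0: δ = [1.389e-02, 6.250e-02, 1.389e-02, 5.556e-02, 1.389e-02]  (obs o_0=2)
t=1: δ = [1.302e-03, 5.208e-03, 2.315e-03, 2.315e-03, 1.302e-03]  ψ = [1, 1, 3, 3, 1]  (obs o_1=2)
t=2: δ = [1.085e-04, 4.340e-04, 1.286e-04, 9.645e-05, 1.085e-04]  ψ = [1, 1, 2, 3, 1]  (obs o_2=2)
t=3: δ = [9.042e-06, 3.617e-05, 7.144e-06, 6.028e-06, 9.042e-06]  ψ = [1, 1, 2, 1, 1]  (obs o_3=2)
t=4: δ = [7.535e-07, 3.014e-06, 5.023e-07, 5.023e-07, 7.535e-07]  ψ = [1, 1, 1, 1, 1]  (obs o_4=2)
backtrack: best end state = 1; path = [1, 1, 1, 1, 1]

path = [1, 1, 1, 1, 1]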